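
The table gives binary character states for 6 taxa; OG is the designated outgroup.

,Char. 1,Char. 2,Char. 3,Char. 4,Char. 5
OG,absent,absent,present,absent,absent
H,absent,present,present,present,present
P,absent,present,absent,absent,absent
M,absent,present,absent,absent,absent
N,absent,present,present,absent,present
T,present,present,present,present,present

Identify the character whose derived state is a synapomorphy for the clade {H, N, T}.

Char. 5

Character polarity is set by the outgroup: the derived state is whichever differs from the outgroup's state, so for Char. 3 the derived state is 'absent', and for the remaining characters it is 'present'.
Char. 1 (derived state 'present') is unique to T (autapomorphy; uninformative for grouping).
All ingroup taxa share the derived state 'present' for Char. 2; it defines the ingroup but does not resolve relationships within it.
Char. 3 (derived state 'absent') is shared by M and P — a synapomorphy uniting that clade.
Only H and T show the derived state 'present' for Char. 4, supporting them as a clade.
Char. 5 (derived state 'present') is shared by H, N, and T — a synapomorphy uniting that clade.
Most parsimonious ingroup topology: (((H,T),N),(P,M)).
The clade {H, N, T} is supported by Char. 5: its derived state 'present' occurs in exactly those taxa and in no other taxon (including the outgroup).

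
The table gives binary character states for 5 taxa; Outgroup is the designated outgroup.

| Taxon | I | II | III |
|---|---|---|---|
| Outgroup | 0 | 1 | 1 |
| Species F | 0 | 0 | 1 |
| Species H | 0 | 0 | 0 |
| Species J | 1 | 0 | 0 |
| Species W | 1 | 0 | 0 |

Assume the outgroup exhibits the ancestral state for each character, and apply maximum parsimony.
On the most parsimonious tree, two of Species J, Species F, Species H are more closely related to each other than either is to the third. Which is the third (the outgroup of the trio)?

Species F

Character polarity is set by the outgroup: the derived state is whichever differs from the outgroup's state, so for II, III the derived state is '0', and for the remaining characters it is '1'.
Only Species J and Species W show the derived state '1' for I, supporting them as a clade.
II (derived state '0') is shared by all ingroup taxa — unites the whole ingroup.
III: derived state '0' in Species H, Species J, and Species W only — synapomorphy for {Species H, Species J, Species W}.
Most parsimonious ingroup topology: (Species F,(Species H,(Species J,Species W))).
Species J and Species H share a more recent common ancestor with each other than either does with Species F, so Species F is the least closely related of the three.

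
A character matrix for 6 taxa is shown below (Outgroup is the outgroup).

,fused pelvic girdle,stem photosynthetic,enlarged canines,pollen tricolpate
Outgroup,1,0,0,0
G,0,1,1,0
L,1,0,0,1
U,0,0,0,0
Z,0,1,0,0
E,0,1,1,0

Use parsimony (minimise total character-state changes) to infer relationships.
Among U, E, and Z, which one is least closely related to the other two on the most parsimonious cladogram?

U

Character polarity is set by the outgroup: the derived state is whichever differs from the outgroup's state, so for fused pelvic girdle the derived state is '0', and for the remaining characters it is '1'.
Only E, G, U, and Z show the derived state '0' for fused pelvic girdle, supporting them as a clade.
Only E, G, and Z show the derived state '1' for stem photosynthetic, supporting them as a clade.
enlarged canines (derived state '1') is shared by E and G — a synapomorphy uniting that clade.
pollen tricolpate (derived state '1') is unique to L (autapomorphy; uninformative for grouping).
Most parsimonious ingroup topology: ((((G,E),Z),U),L).
E and Z share a more recent common ancestor with each other than either does with U, so U is the least closely related of the three.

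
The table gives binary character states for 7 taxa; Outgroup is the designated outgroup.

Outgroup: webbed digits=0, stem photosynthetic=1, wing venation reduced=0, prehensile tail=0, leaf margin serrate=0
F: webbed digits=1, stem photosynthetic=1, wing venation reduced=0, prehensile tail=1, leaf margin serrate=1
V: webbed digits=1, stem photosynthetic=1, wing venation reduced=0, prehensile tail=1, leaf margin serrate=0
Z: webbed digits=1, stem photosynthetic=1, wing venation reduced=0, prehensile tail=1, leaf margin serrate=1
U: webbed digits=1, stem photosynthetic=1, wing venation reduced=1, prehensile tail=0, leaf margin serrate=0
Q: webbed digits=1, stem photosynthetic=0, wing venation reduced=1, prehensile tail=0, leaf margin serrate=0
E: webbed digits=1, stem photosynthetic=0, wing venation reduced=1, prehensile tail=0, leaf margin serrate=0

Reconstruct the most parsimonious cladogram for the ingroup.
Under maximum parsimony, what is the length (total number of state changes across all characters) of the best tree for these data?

5

Character polarity is set by the outgroup: the derived state is whichever differs from the outgroup's state, so for stem photosynthetic the derived state is '0', and for the remaining characters it is '1'.
webbed digits (derived state '1') is shared by all ingroup taxa — unites the whole ingroup.
stem photosynthetic (derived state '0') is shared by E and Q — a synapomorphy uniting that clade.
wing venation reduced: derived state '1' in E, Q, and U only — synapomorphy for {E, Q, U}.
prehensile tail (derived state '1') is shared by F, V, and Z — a synapomorphy uniting that clade.
Only F and Z show the derived state '1' for leaf margin serrate, supporting them as a clade.
Most parsimonious ingroup topology: (((F,Z),V),(U,(Q,E))).
Changes per character on this tree: webbed digits: 1; stem photosynthetic: 1; wing venation reduced: 1; prehensile tail: 1; leaf margin serrate: 1.
Total = 5.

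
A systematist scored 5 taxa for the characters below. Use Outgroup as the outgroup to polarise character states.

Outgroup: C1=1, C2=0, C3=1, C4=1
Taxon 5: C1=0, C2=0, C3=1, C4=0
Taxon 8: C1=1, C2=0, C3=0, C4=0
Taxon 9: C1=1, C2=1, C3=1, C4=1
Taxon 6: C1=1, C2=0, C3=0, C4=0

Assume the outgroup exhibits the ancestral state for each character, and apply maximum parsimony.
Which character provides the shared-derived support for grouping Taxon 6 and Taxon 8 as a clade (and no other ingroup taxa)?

Character polarity is set by the outgroup: the derived state is whichever differs from the outgroup's state, so for C1, C3, C4 the derived state is '0', and for the remaining characters it is '1'.
C1: derived state '0' in Taxon 5 only — an autapomorphy, so it tells us nothing about relationships among taxa.
C2 (derived state '1') is unique to Taxon 9 (autapomorphy; uninformative for grouping).
C3: derived state '0' in Taxon 6 and Taxon 8 only — synapomorphy for {Taxon 6, Taxon 8}.
Only Taxon 5, Taxon 6, and Taxon 8 show the derived state '0' for C4, supporting them as a clade.
Most parsimonious ingroup topology: ((Taxon 5,(Taxon 8,Taxon 6)),Taxon 9).
The clade {Taxon 6, Taxon 8} is supported by C3: its derived state '0' occurs in exactly those taxa and in no other taxon (including the outgroup).

C3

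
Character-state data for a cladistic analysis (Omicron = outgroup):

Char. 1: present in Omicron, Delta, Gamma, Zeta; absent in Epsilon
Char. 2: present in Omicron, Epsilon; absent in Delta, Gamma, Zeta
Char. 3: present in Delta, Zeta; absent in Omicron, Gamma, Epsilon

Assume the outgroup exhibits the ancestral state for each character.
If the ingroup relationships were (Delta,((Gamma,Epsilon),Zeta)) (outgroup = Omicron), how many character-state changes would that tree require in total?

Map each character onto (Delta,((Gamma,Epsilon),Zeta)) (rooted by Omicron) and count the minimum state changes it requires (Fitch parsimony):
Char. 1: 1; Char. 2: 2; Char. 3: 2.
Total tree length = 5.

5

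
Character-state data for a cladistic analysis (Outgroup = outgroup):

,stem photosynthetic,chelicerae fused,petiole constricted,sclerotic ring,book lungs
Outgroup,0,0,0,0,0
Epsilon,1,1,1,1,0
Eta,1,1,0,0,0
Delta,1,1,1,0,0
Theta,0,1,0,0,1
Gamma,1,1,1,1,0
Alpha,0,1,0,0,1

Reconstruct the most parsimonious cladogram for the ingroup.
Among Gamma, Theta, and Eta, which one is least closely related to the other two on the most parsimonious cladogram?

Theta

The outgroup has state '0' for every character, so '1' is the derived state throughout.
Only Delta, Epsilon, Eta, and Gamma show the derived state '1' for stem photosynthetic, supporting them as a clade.
All ingroup taxa share the derived state '1' for chelicerae fused; it defines the ingroup but does not resolve relationships within it.
petiole constricted (derived state '1') is shared by Delta, Epsilon, and Gamma — a synapomorphy uniting that clade.
Only Epsilon and Gamma show the derived state '1' for sclerotic ring, supporting them as a clade.
Only Alpha and Theta show the derived state '1' for book lungs, supporting them as a clade.
Most parsimonious ingroup topology: ((((Epsilon,Gamma),Delta),Eta),(Theta,Alpha)).
Eta and Gamma share a more recent common ancestor with each other than either does with Theta, so Theta is the least closely related of the three.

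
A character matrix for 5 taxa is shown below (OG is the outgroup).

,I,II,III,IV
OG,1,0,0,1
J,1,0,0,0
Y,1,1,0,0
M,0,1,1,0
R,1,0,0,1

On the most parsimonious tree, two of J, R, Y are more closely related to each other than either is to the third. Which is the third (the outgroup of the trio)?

R

Character polarity is set by the outgroup: the derived state is whichever differs from the outgroup's state, so for I, IV the derived state is '0', and for the remaining characters it is '1'.
I (derived state '0') is unique to M (autapomorphy; uninformative for grouping).
Only M and Y show the derived state '1' for II, supporting them as a clade.
III (derived state '1') is unique to M (autapomorphy; uninformative for grouping).
IV (derived state '0') is shared by J, M, and Y — a synapomorphy uniting that clade.
Most parsimonious ingroup topology: ((J,(Y,M)),R).
Y and J share a more recent common ancestor with each other than either does with R, so R is the least closely related of the three.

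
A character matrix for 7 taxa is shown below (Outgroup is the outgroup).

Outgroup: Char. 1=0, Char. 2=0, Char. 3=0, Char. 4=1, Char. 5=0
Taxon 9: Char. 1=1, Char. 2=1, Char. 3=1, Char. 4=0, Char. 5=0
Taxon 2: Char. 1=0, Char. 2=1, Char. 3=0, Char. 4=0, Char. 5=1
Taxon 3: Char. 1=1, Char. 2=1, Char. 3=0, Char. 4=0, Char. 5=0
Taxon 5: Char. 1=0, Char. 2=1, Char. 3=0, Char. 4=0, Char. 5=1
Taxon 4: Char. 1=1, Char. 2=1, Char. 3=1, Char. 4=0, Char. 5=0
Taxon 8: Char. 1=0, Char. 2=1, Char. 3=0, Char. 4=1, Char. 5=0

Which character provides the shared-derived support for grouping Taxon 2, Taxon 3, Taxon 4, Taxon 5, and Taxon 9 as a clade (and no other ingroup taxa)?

Char. 4

Character polarity is set by the outgroup: the derived state is whichever differs from the outgroup's state, so for Char. 4 the derived state is '0', and for the remaining characters it is '1'.
Char. 1: derived state '1' in Taxon 3, Taxon 4, and Taxon 9 only — synapomorphy for {Taxon 3, Taxon 4, Taxon 9}.
Char. 2 (derived state '1') is shared by all ingroup taxa — unites the whole ingroup.
Char. 3 (derived state '1') is shared by Taxon 4 and Taxon 9 — a synapomorphy uniting that clade.
Char. 4 (derived state '0') is shared by Taxon 2, Taxon 3, Taxon 4, Taxon 5, and Taxon 9 — a synapomorphy uniting that clade.
Char. 5: derived state '1' in Taxon 2 and Taxon 5 only — synapomorphy for {Taxon 2, Taxon 5}.
Most parsimonious ingroup topology: ((((Taxon 9,Taxon 4),Taxon 3),(Taxon 2,Taxon 5)),Taxon 8).
The clade {Taxon 2, Taxon 3, Taxon 4, Taxon 5, Taxon 9} is supported by Char. 4: its derived state '0' occurs in exactly those taxa and in no other taxon (including the outgroup).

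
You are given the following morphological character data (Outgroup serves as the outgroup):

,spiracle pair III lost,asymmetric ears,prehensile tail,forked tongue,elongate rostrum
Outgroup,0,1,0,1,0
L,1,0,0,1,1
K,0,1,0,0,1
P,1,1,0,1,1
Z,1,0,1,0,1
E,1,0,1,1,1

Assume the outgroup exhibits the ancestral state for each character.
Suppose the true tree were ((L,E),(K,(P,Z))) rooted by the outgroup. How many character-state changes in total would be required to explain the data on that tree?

Map each character onto ((L,E),(K,(P,Z))) (rooted by Outgroup) and count the minimum state changes it requires (Fitch parsimony):
spiracle pair III lost: 2; asymmetric ears: 2; prehensile tail: 2; forked tongue: 2; elongate rostrum: 1.
Total tree length = 9.

9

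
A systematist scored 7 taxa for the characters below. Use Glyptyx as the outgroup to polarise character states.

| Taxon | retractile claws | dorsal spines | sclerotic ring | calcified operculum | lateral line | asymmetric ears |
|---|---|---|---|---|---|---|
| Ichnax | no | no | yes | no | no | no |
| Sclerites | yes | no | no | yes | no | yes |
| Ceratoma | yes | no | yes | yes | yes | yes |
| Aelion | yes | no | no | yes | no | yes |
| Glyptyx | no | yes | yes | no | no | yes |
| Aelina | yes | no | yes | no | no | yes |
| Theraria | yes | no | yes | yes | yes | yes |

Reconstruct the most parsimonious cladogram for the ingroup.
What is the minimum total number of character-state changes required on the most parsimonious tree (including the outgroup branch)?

6

Character polarity is set by the outgroup: the derived state is whichever differs from the outgroup's state, so for dorsal spines, sclerotic ring, asymmetric ears the derived state is 'no', and for the remaining characters it is 'yes'.
retractile claws: derived state 'yes' in Aelina, Aelion, Ceratoma, Sclerites, and Theraria only — synapomorphy for {Aelina, Aelion, Ceratoma, Sclerites, Theraria}.
dorsal spines (derived state 'no') is shared by all ingroup taxa — unites the whole ingroup.
Only Aelion and Sclerites show the derived state 'no' for sclerotic ring, supporting them as a clade.
Only Aelion, Ceratoma, Sclerites, and Theraria show the derived state 'yes' for calcified operculum, supporting them as a clade.
lateral line (derived state 'yes') is shared by Ceratoma and Theraria — a synapomorphy uniting that clade.
asymmetric ears (derived state 'no') is unique to Ichnax (autapomorphy; uninformative for grouping).
Most parsimonious ingroup topology: ((((Aelion,Sclerites),(Ceratoma,Theraria)),Aelina),Ichnax).
Changes per character on this tree: retractile claws: 1; dorsal spines: 1; sclerotic ring: 1; calcified operculum: 1; lateral line: 1; asymmetric ears: 1.
Total = 6.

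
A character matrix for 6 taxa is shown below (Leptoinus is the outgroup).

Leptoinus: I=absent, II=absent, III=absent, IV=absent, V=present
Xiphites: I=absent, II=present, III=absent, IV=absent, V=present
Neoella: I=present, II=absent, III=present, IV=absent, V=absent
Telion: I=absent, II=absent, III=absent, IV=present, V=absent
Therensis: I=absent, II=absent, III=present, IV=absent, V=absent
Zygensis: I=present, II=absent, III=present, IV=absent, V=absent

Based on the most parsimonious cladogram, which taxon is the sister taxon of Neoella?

Zygensis

Character polarity is set by the outgroup: the derived state is whichever differs from the outgroup's state, so for V the derived state is 'absent', and for the remaining characters it is 'present'.
Only Neoella and Zygensis show the derived state 'present' for I, supporting them as a clade.
II (derived state 'present') is unique to Xiphites (autapomorphy; uninformative for grouping).
Only Neoella, Therensis, and Zygensis show the derived state 'present' for III, supporting them as a clade.
IV (derived state 'present') is unique to Telion (autapomorphy; uninformative for grouping).
V (derived state 'absent') is shared by Neoella, Telion, Therensis, and Zygensis — a synapomorphy uniting that clade.
Most parsimonious ingroup topology: (Xiphites,(((Neoella,Zygensis),Therensis),Telion)).
Neoella and Zygensis form a cherry on this tree, so they are sister taxa.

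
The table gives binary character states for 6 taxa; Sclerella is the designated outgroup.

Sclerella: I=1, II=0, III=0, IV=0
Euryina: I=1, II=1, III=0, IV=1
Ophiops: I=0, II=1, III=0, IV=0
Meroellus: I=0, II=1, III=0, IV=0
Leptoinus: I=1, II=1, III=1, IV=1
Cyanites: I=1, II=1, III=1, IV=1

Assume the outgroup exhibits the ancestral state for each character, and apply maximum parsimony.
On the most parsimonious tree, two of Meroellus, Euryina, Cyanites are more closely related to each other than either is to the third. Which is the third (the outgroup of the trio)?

Meroellus

Character polarity is set by the outgroup: the derived state is whichever differs from the outgroup's state, so for I the derived state is '0', and for the remaining characters it is '1'.
Only Meroellus and Ophiops show the derived state '0' for I, supporting them as a clade.
II (derived state '1') is shared by all ingroup taxa — unites the whole ingroup.
III: derived state '1' in Cyanites and Leptoinus only — synapomorphy for {Cyanites, Leptoinus}.
Only Cyanites, Euryina, and Leptoinus show the derived state '1' for IV, supporting them as a clade.
Most parsimonious ingroup topology: ((Euryina,(Leptoinus,Cyanites)),(Ophiops,Meroellus)).
Cyanites and Euryina share a more recent common ancestor with each other than either does with Meroellus, so Meroellus is the least closely related of the three.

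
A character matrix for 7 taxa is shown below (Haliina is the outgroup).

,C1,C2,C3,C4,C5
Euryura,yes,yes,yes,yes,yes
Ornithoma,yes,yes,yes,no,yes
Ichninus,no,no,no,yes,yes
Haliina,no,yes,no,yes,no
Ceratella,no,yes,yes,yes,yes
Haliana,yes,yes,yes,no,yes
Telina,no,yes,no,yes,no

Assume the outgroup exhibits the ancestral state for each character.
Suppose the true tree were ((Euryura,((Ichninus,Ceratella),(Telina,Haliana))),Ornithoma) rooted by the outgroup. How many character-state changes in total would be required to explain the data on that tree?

Map each character onto ((Euryura,((Ichninus,Ceratella),(Telina,Haliana))),Ornithoma) (rooted by Haliina) and count the minimum state changes it requires (Fitch parsimony):
C1: 3; C2: 1; C3: 3; C4: 2; C5: 2.
Total tree length = 11.

11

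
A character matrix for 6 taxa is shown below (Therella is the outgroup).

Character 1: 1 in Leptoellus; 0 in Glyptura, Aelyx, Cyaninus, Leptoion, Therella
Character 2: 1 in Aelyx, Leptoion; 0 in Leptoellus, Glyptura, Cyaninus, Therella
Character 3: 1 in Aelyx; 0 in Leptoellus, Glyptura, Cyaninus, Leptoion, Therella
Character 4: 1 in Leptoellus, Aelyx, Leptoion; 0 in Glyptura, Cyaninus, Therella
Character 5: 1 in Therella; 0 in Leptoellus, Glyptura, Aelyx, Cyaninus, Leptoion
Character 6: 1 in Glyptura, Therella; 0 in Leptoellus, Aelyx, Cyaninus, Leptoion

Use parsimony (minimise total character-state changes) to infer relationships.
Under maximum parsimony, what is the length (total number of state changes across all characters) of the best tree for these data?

6

Character polarity is set by the outgroup: the derived state is whichever differs from the outgroup's state, so for Character 5, Character 6 the derived state is '0', and for the remaining characters it is '1'.
Character 1: derived state '1' in Leptoellus only — an autapomorphy, so it tells us nothing about relationships among taxa.
Only Aelyx and Leptoion show the derived state '1' for Character 2, supporting them as a clade.
Character 3: derived state '1' in Aelyx only — an autapomorphy, so it tells us nothing about relationships among taxa.
Character 4 (derived state '1') is shared by Aelyx, Leptoellus, and Leptoion — a synapomorphy uniting that clade.
Character 5 (derived state '0') is shared by all ingroup taxa — unites the whole ingroup.
Character 6 (derived state '0') is shared by Aelyx, Cyaninus, Leptoellus, and Leptoion — a synapomorphy uniting that clade.
Most parsimonious ingroup topology: ((Cyaninus,((Leptoion,Aelyx),Leptoellus)),Glyptura).
Changes per character on this tree: Character 1: 1; Character 2: 1; Character 3: 1; Character 4: 1; Character 5: 1; Character 6: 1.
Total = 6.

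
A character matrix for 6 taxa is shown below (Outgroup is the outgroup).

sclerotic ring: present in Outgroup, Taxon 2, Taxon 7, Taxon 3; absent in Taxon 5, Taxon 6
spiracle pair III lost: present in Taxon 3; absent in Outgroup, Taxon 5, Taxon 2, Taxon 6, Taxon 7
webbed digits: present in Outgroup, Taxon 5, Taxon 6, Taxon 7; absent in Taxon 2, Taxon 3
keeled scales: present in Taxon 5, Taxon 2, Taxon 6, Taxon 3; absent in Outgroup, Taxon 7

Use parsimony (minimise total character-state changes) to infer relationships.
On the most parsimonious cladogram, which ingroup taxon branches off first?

Character polarity is set by the outgroup: the derived state is whichever differs from the outgroup's state, so for sclerotic ring, webbed digits the derived state is 'absent', and for the remaining characters it is 'present'.
sclerotic ring: derived state 'absent' in Taxon 5 and Taxon 6 only — synapomorphy for {Taxon 5, Taxon 6}.
spiracle pair III lost: derived state 'present' in Taxon 3 only — an autapomorphy, so it tells us nothing about relationships among taxa.
Only Taxon 2 and Taxon 3 show the derived state 'absent' for webbed digits, supporting them as a clade.
Only Taxon 2, Taxon 3, Taxon 5, and Taxon 6 show the derived state 'present' for keeled scales, supporting them as a clade.
Most parsimonious ingroup topology: (((Taxon 5,Taxon 6),(Taxon 2,Taxon 3)),Taxon 7).
Taxon 7 is sister to the clade containing all other ingroup taxa, so it is the earliest-diverging (most basal) ingroup lineage.

Taxon 7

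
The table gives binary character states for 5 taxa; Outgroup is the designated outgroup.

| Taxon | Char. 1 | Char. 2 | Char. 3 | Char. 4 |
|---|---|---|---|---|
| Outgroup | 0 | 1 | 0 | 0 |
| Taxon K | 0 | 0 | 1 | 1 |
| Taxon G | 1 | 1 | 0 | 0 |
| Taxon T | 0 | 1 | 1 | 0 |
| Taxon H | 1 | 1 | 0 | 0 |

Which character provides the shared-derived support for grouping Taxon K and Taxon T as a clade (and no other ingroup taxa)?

Character polarity is set by the outgroup: the derived state is whichever differs from the outgroup's state, so for Char. 2 the derived state is '0', and for the remaining characters it is '1'.
Only Taxon G and Taxon H show the derived state '1' for Char. 1, supporting them as a clade.
Char. 2 (derived state '0') is unique to Taxon K (autapomorphy; uninformative for grouping).
Char. 3 (derived state '1') is shared by Taxon K and Taxon T — a synapomorphy uniting that clade.
Char. 4: derived state '1' in Taxon K only — an autapomorphy, so it tells us nothing about relationships among taxa.
Most parsimonious ingroup topology: ((Taxon K,Taxon T),(Taxon G,Taxon H)).
The clade {Taxon K, Taxon T} is supported by Char. 3: its derived state '1' occurs in exactly those taxa and in no other taxon (including the outgroup).

Char. 3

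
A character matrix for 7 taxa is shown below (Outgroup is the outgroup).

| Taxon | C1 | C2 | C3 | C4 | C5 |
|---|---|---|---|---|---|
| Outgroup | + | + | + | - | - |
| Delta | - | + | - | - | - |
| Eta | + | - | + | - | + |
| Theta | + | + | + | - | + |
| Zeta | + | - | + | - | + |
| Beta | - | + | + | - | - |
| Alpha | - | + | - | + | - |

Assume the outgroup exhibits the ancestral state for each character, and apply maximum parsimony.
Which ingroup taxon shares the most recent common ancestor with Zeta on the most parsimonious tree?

Character polarity is set by the outgroup: the derived state is whichever differs from the outgroup's state, so for C1, C2, C3 the derived state is '-', and for the remaining characters it is '+'.
C1: derived state '-' in Alpha, Beta, and Delta only — synapomorphy for {Alpha, Beta, Delta}.
C2 (derived state '-') is shared by Eta and Zeta — a synapomorphy uniting that clade.
Only Alpha and Delta show the derived state '-' for C3, supporting them as a clade.
C4 (derived state '+') is unique to Alpha (autapomorphy; uninformative for grouping).
Only Eta, Theta, and Zeta show the derived state '+' for C5, supporting them as a clade.
Most parsimonious ingroup topology: (((Delta,Alpha),Beta),((Eta,Zeta),Theta)).
Zeta and Eta form a cherry on this tree, so they are sister taxa.

Eta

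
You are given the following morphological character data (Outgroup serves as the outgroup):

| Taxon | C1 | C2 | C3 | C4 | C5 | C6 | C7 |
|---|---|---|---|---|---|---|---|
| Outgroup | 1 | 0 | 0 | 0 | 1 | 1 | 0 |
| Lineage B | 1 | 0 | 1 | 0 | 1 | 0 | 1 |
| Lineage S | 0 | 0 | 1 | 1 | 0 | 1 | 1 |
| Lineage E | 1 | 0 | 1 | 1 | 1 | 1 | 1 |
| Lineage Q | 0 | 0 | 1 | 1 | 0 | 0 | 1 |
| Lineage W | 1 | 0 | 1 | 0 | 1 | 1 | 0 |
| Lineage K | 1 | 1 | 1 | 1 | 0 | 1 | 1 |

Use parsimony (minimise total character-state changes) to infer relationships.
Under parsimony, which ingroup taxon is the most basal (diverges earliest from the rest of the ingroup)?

Lineage W

Character polarity is set by the outgroup: the derived state is whichever differs from the outgroup's state, so for C1, C5, C6 the derived state is '0', and for the remaining characters it is '1'.
Only Lineage Q and Lineage S show the derived state '0' for C1, supporting them as a clade.
C2: derived state '1' in Lineage K only — an autapomorphy, so it tells us nothing about relationships among taxa.
All ingroup taxa share the derived state '1' for C3; it defines the ingroup but does not resolve relationships within it.
Only Lineage E, Lineage K, Lineage Q, and Lineage S show the derived state '1' for C4, supporting them as a clade.
C5: derived state '0' in Lineage K, Lineage Q, and Lineage S only — synapomorphy for {Lineage K, Lineage Q, Lineage S}.
C6 (state '0') occurs in Lineage B and Lineage Q but conflicts with the nesting implied by the other characters — most parsimoniously interpreted as homoplasy.
C7: derived state '1' in Lineage B, Lineage E, Lineage K, Lineage Q, and Lineage S only — synapomorphy for {Lineage B, Lineage E, Lineage K, Lineage Q, Lineage S}.
Most parsimonious ingroup topology: ((Lineage B,(((Lineage S,Lineage Q),Lineage K),Lineage E)),Lineage W).
Lineage W is sister to the clade containing all other ingroup taxa, so it is the earliest-diverging (most basal) ingroup lineage.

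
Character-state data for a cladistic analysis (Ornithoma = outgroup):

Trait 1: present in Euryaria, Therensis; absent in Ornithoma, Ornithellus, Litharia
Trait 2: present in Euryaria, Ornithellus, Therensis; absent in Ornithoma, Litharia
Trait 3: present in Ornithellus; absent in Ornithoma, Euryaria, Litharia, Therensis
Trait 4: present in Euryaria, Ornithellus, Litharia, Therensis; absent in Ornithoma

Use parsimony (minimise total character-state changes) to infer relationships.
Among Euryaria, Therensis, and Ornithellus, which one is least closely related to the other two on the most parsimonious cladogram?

Ornithellus

The outgroup has state 'absent' for every character, so 'present' is the derived state throughout.
Trait 1: derived state 'present' in Euryaria and Therensis only — synapomorphy for {Euryaria, Therensis}.
Only Euryaria, Ornithellus, and Therensis show the derived state 'present' for Trait 2, supporting them as a clade.
Trait 3: derived state 'present' in Ornithellus only — an autapomorphy, so it tells us nothing about relationships among taxa.
All ingroup taxa share the derived state 'present' for Trait 4; it defines the ingroup but does not resolve relationships within it.
Most parsimonious ingroup topology: (((Euryaria,Therensis),Ornithellus),Litharia).
Euryaria and Therensis share a more recent common ancestor with each other than either does with Ornithellus, so Ornithellus is the least closely related of the three.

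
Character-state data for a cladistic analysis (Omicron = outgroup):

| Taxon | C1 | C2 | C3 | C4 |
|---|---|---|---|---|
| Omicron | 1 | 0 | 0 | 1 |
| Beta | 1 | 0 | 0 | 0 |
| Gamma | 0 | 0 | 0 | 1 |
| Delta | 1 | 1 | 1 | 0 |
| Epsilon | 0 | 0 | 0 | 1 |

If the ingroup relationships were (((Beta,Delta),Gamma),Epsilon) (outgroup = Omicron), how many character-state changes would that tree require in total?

5

Map each character onto (((Beta,Delta),Gamma),Epsilon) (rooted by Omicron) and count the minimum state changes it requires (Fitch parsimony):
C1: 2; C2: 1; C3: 1; C4: 1.
Total tree length = 5.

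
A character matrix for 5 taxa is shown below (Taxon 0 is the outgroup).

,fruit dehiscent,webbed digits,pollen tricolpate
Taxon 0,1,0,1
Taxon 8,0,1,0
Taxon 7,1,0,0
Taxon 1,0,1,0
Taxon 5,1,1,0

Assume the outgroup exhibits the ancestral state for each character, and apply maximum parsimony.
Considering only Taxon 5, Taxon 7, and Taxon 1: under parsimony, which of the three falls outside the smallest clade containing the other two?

Character polarity is set by the outgroup: the derived state is whichever differs from the outgroup's state, so for fruit dehiscent, pollen tricolpate the derived state is '0', and for the remaining characters it is '1'.
fruit dehiscent (derived state '0') is shared by Taxon 1 and Taxon 8 — a synapomorphy uniting that clade.
Only Taxon 1, Taxon 5, and Taxon 8 show the derived state '1' for webbed digits, supporting them as a clade.
All ingroup taxa share the derived state '0' for pollen tricolpate; it defines the ingroup but does not resolve relationships within it.
Most parsimonious ingroup topology: (((Taxon 8,Taxon 1),Taxon 5),Taxon 7).
Taxon 5 and Taxon 1 share a more recent common ancestor with each other than either does with Taxon 7, so Taxon 7 is the least closely related of the three.

Taxon 7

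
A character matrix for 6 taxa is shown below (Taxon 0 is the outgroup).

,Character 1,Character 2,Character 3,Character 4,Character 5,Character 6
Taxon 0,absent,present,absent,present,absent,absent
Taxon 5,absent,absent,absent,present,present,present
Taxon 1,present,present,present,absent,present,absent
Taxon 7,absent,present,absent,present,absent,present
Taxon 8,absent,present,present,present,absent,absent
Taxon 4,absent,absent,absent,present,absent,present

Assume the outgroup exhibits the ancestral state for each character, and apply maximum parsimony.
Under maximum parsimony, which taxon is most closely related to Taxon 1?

Character polarity is set by the outgroup: the derived state is whichever differs from the outgroup's state, so for Character 2, Character 4 the derived state is 'absent', and for the remaining characters it is 'present'.
Character 1: derived state 'present' in Taxon 1 only — an autapomorphy, so it tells us nothing about relationships among taxa.
Only Taxon 4 and Taxon 5 show the derived state 'absent' for Character 2, supporting them as a clade.
Character 3 (derived state 'present') is shared by Taxon 1 and Taxon 8 — a synapomorphy uniting that clade.
Character 4: derived state 'absent' in Taxon 1 only — an autapomorphy, so it tells us nothing about relationships among taxa.
Character 5 groups Taxon 1 and Taxon 5, which is incompatible with the clades supported by the remaining characters; treating it as convergent (homoplasy) costs fewer steps than any alternative tree.
Character 6 (derived state 'present') is shared by Taxon 4, Taxon 5, and Taxon 7 — a synapomorphy uniting that clade.
Most parsimonious ingroup topology: (((Taxon 5,Taxon 4),Taxon 7),(Taxon 1,Taxon 8)).
Taxon 1 and Taxon 8 form a cherry on this tree, so they are sister taxa.

Taxon 8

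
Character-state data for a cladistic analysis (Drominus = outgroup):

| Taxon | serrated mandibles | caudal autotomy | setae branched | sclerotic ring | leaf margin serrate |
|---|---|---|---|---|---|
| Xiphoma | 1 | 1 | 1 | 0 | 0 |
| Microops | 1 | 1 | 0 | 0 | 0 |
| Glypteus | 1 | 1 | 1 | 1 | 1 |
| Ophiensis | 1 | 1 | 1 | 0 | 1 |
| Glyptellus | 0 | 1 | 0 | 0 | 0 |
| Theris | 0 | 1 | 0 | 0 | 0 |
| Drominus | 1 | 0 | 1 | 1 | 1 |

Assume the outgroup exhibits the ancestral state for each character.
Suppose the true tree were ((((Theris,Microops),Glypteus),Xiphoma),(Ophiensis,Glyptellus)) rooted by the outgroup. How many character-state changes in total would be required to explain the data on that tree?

10

Map each character onto ((((Theris,Microops),Glypteus),Xiphoma),(Ophiensis,Glyptellus)) (rooted by Drominus) and count the minimum state changes it requires (Fitch parsimony):
serrated mandibles: 2; caudal autotomy: 1; setae branched: 2; sclerotic ring: 2; leaf margin serrate: 3.
Total tree length = 10.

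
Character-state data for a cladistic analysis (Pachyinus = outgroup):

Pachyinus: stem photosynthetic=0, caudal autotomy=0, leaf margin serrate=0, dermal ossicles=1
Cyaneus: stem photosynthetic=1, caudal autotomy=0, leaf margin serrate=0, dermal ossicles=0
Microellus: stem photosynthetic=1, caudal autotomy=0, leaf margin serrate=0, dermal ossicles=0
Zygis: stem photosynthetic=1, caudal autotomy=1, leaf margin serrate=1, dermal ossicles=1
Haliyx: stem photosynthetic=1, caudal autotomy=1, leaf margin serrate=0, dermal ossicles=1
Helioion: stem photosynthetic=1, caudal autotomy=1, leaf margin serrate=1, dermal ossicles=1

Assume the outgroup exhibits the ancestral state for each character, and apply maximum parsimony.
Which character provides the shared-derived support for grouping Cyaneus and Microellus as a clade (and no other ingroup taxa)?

Character polarity is set by the outgroup: the derived state is whichever differs from the outgroup's state, so for dermal ossicles the derived state is '0', and for the remaining characters it is '1'.
stem photosynthetic (derived state '1') is shared by all ingroup taxa — unites the whole ingroup.
caudal autotomy: derived state '1' in Haliyx, Helioion, and Zygis only — synapomorphy for {Haliyx, Helioion, Zygis}.
leaf margin serrate (derived state '1') is shared by Helioion and Zygis — a synapomorphy uniting that clade.
Only Cyaneus and Microellus show the derived state '0' for dermal ossicles, supporting them as a clade.
Most parsimonious ingroup topology: ((Cyaneus,Microellus),((Zygis,Helioion),Haliyx)).
The clade {Cyaneus, Microellus} is supported by dermal ossicles: its derived state '0' occurs in exactly those taxa and in no other taxon (including the outgroup).

dermal ossicles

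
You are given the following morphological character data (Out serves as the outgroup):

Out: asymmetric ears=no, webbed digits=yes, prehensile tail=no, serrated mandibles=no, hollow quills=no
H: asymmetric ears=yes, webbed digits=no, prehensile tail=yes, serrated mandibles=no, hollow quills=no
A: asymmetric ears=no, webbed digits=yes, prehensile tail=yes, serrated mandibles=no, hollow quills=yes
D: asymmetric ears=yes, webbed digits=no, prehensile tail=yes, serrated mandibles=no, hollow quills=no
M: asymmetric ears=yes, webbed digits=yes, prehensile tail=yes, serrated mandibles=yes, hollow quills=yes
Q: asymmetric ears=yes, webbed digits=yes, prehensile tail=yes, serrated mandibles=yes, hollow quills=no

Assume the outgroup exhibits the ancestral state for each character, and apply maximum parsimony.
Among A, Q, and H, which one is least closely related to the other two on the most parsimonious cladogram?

Character polarity is set by the outgroup: the derived state is whichever differs from the outgroup's state, so for webbed digits the derived state is 'no', and for the remaining characters it is 'yes'.
asymmetric ears: derived state 'yes' in D, H, M, and Q only — synapomorphy for {D, H, M, Q}.
Only D and H show the derived state 'no' for webbed digits, supporting them as a clade.
prehensile tail (derived state 'yes') is shared by all ingroup taxa — unites the whole ingroup.
serrated mandibles: derived state 'yes' in M and Q only — synapomorphy for {M, Q}.
hollow quills groups A and M, which is incompatible with the clades supported by the remaining characters; treating it as convergent (homoplasy) costs fewer steps than any alternative tree.
Most parsimonious ingroup topology: (((H,D),(M,Q)),A).
Q and H share a more recent common ancestor with each other than either does with A, so A is the least closely related of the three.

A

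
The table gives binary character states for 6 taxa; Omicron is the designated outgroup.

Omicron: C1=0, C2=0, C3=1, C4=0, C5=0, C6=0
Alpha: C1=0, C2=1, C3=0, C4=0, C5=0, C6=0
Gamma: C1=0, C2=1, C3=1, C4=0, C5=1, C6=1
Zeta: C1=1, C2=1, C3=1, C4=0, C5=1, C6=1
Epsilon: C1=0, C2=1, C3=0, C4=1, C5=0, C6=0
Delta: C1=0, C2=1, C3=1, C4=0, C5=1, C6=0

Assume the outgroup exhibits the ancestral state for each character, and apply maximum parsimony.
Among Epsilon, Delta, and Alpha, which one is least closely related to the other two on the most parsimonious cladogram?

Character polarity is set by the outgroup: the derived state is whichever differs from the outgroup's state, so for C3 the derived state is '0', and for the remaining characters it is '1'.
C1 (derived state '1') is unique to Zeta (autapomorphy; uninformative for grouping).
All ingroup taxa share the derived state '1' for C2; it defines the ingroup but does not resolve relationships within it.
C3 (derived state '0') is shared by Alpha and Epsilon — a synapomorphy uniting that clade.
C4 (derived state '1') is unique to Epsilon (autapomorphy; uninformative for grouping).
Only Delta, Gamma, and Zeta show the derived state '1' for C5, supporting them as a clade.
C6: derived state '1' in Gamma and Zeta only — synapomorphy for {Gamma, Zeta}.
Most parsimonious ingroup topology: ((Alpha,Epsilon),((Gamma,Zeta),Delta)).
Epsilon and Alpha share a more recent common ancestor with each other than either does with Delta, so Delta is the least closely related of the three.

Delta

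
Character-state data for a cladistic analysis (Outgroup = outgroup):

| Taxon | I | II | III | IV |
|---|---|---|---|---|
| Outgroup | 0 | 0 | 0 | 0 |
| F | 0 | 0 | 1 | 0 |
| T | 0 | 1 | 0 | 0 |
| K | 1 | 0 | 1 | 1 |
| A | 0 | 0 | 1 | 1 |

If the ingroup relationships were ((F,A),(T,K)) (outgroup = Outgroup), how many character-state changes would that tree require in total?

6

Map each character onto ((F,A),(T,K)) (rooted by Outgroup) and count the minimum state changes it requires (Fitch parsimony):
I: 1; II: 1; III: 2; IV: 2.
Total tree length = 6.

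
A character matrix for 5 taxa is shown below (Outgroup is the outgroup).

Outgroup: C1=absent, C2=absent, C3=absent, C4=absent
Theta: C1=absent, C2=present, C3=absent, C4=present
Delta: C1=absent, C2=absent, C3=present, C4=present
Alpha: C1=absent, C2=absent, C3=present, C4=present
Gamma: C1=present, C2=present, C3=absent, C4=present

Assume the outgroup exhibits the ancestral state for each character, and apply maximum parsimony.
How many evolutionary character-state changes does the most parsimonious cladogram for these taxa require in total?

4

The outgroup has state 'absent' for every character, so 'present' is the derived state throughout.
C1: derived state 'present' in Gamma only — an autapomorphy, so it tells us nothing about relationships among taxa.
Only Gamma and Theta show the derived state 'present' for C2, supporting them as a clade.
Only Alpha and Delta show the derived state 'present' for C3, supporting them as a clade.
C4 (derived state 'present') is shared by all ingroup taxa — unites the whole ingroup.
Most parsimonious ingroup topology: ((Theta,Gamma),(Delta,Alpha)).
Changes per character on this tree: C1: 1; C2: 1; C3: 1; C4: 1.
Total = 4.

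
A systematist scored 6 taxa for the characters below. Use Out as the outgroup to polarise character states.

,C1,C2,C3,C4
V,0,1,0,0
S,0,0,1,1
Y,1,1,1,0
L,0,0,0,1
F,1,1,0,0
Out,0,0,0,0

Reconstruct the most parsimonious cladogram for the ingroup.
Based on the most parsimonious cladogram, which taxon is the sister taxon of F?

Y

The outgroup has state '0' for every character, so '1' is the derived state throughout.
C1: derived state '1' in F and Y only — synapomorphy for {F, Y}.
C2: derived state '1' in F, V, and Y only — synapomorphy for {F, V, Y}.
C3 (state '1') occurs in S and Y but conflicts with the nesting implied by the other characters — most parsimoniously interpreted as homoplasy.
C4 (derived state '1') is shared by L and S — a synapomorphy uniting that clade.
Most parsimonious ingroup topology: ((V,(F,Y)),(S,L)).
F and Y form a cherry on this tree, so they are sister taxa.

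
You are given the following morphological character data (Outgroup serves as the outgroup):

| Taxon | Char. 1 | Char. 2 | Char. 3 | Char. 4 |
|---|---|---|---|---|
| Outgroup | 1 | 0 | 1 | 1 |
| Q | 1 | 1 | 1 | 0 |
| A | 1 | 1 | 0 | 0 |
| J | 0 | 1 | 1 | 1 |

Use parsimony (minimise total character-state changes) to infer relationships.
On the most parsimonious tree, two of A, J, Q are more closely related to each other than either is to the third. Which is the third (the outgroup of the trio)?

J

Character polarity is set by the outgroup: the derived state is whichever differs from the outgroup's state, so for Char. 1, Char. 3, Char. 4 the derived state is '0', and for the remaining characters it is '1'.
Char. 1: derived state '0' in J only — an autapomorphy, so it tells us nothing about relationships among taxa.
All ingroup taxa share the derived state '1' for Char. 2; it defines the ingroup but does not resolve relationships within it.
Char. 3 (derived state '0') is unique to A (autapomorphy; uninformative for grouping).
Char. 4 (derived state '0') is shared by A and Q — a synapomorphy uniting that clade.
Most parsimonious ingroup topology: ((Q,A),J).
Q and A share a more recent common ancestor with each other than either does with J, so J is the least closely related of the three.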